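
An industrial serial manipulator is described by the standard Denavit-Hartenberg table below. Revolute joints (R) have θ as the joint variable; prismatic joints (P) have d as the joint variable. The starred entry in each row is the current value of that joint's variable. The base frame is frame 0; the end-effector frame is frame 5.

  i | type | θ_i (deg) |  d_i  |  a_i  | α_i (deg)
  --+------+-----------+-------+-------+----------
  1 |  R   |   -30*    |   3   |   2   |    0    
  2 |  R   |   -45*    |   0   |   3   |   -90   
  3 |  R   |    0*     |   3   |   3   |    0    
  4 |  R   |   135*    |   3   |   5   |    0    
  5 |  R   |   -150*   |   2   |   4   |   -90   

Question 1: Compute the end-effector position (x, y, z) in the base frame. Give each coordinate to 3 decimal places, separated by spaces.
after link 1: o_1 = (1.7321, -1.0000, 3.0000)
after link 2: o_2 = (2.5085, -3.8978, 3.0000)
after link 3: o_3 = (6.1827, -6.0191, 3.0000)
after link 4: o_4 = (8.1655, -1.8276, -0.5355)
after link 5: o_5 = (11.0973, -5.0420, 0.4997)

11.097 -5.042 0.500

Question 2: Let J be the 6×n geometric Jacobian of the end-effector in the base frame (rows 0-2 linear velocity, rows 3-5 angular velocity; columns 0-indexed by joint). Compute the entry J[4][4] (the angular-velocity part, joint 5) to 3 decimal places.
axis z_4 = (0.9659,0.2588,0.0000); lever o_n−o_4 = (2.9319,-3.2144,1.0353)
cross product → J_v[:, 4] = (0.2679,-1.0000,-3.8637)
J_ω[:, 4] = z_4
entry J[4][4] = 0.2588

0.259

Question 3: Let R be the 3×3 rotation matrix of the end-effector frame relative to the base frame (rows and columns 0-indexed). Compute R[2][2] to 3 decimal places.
-0.966

End-effector z-axis (col 2 of R) = (0.0670,-0.2500,-0.9659)
R[2][2] = -0.9659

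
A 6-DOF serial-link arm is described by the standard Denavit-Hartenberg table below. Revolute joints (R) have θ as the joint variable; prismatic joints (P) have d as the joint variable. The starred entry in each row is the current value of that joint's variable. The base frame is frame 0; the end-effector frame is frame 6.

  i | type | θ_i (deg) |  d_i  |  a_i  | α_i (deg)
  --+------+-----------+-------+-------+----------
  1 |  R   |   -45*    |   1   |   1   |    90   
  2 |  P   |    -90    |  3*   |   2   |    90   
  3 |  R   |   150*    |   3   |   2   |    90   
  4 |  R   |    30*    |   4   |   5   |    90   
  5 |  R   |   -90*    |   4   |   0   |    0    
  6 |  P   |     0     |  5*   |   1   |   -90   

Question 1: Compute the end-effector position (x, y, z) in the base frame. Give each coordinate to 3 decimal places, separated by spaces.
-5.458 -10.117 6.879

after link 1: o_1 = (0.7071, -0.7071, 1.0000)
after link 2: o_2 = (-1.4142, -2.8284, -1.0000)
after link 3: o_3 = (-4.2426, -1.4142, 0.7321)
after link 4: o_4 = (-9.9908, -3.6269, 2.4821)
after link 5: o_5 = (-8.2484, -6.7835, 4.2141)
after link 6: o_6 = (-5.4581, -10.1168, 6.8792)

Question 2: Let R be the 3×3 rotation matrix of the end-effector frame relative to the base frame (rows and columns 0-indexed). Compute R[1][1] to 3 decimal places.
0.789

End-effector y-axis (col 1 of R) = (-0.4356,0.7891,-0.4330)
R[1][1] = 0.7891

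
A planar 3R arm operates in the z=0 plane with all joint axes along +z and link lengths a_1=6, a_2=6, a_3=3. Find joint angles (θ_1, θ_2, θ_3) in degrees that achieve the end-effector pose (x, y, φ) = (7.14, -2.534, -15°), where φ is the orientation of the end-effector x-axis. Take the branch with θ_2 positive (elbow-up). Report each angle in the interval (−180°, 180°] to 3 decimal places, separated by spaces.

wrist centre = target − a_3·(cos φ, sin φ) = (4.2422, -1.7575)
cos θ_2 = (21.0854−6²−6²)/(2·6·6) = -0.7071; θ_2 = 135.0033° (elbow-up)
β = atan2(-1.7575,4.2422) = -22.5041°; ψ = atan2(4.2424,1.7571) = 67.5016°
θ_1 = β − ψ = -90.0057°
θ_3 = φ − θ_1 − θ_2 = -59.9975° (wrapped to (-180°,180°])

-90.006 135.003 -59.998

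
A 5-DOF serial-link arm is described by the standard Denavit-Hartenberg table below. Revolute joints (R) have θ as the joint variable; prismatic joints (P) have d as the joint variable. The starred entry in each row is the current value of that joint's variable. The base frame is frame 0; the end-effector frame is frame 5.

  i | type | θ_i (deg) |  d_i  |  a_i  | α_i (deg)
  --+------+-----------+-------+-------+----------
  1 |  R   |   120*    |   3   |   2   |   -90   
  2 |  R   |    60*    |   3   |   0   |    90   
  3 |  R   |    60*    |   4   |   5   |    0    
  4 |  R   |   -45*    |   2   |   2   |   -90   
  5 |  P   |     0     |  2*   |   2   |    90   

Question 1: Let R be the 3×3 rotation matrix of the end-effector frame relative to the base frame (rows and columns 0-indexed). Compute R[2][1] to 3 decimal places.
0.224

End-effector y-axis (col 1 of R) = (-0.7718,-0.5950,0.2241)
R[2][1] = 0.2241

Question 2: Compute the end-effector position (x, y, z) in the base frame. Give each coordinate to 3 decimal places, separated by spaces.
-13.977 3.615 0.937

after link 1: o_1 = (-1.0000, 1.7321, 3.0000)
after link 2: o_2 = (-3.5981, 0.2321, 3.0000)
after link 3: o_3 = (-9.7051, 2.1495, 2.8349)
after link 4: o_4 = (-11.5024, 4.2272, 2.1619)
after link 5: o_5 = (-13.9773, 3.6148, 0.9372)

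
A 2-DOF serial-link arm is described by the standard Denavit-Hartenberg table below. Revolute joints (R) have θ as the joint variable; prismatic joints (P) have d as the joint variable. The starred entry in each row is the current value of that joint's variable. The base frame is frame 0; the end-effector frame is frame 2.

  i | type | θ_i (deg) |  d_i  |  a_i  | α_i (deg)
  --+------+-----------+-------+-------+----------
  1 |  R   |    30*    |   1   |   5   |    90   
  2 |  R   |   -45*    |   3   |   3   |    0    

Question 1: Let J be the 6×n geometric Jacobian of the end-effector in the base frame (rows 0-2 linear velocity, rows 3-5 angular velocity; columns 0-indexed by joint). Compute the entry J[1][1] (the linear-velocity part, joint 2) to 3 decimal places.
axis z_1 = (0.5000,-0.8660,0.0000); lever o_n−o_1 = (3.3371,-1.5374,-2.1213)
cross product → J_v[:, 1] = (1.8371,1.0607,2.1213)
J_ω[:, 1] = z_1
entry J[1][1] = 1.0607

1.061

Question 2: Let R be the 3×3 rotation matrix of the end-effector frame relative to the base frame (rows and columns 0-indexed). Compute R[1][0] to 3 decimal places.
0.354

End-effector x-axis (col 0 of R) = (0.6124,0.3536,-0.7071)
R[1][0] = 0.3536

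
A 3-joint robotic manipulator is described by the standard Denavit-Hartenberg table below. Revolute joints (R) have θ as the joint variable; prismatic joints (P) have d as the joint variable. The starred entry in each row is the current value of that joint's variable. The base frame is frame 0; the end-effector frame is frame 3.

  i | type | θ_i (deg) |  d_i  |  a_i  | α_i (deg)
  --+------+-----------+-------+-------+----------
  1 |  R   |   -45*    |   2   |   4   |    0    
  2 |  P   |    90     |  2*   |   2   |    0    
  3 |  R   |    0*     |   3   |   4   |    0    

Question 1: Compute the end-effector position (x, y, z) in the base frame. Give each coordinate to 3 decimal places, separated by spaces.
after link 1: o_1 = (2.8284, -2.8284, 2.0000)
after link 2: o_2 = (4.2426, -1.4142, 4.0000)
after link 3: o_3 = (7.0711, 1.4142, 7.0000)

7.071 1.414 7.000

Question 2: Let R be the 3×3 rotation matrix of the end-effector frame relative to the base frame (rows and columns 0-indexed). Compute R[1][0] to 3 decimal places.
End-effector x-axis (col 0 of R) = (0.7071,0.7071,0.0000)
R[1][0] = 0.7071

0.707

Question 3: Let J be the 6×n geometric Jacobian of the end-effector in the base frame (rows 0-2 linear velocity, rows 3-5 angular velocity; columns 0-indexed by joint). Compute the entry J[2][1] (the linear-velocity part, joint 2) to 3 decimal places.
prismatic axis z_1 = (0.0000,0.0000,1.0000)
J_v[:, 1] = z_1; J_ω[:, 1] = (0,0,0)
entry J[2][1] = 1.0000

1.000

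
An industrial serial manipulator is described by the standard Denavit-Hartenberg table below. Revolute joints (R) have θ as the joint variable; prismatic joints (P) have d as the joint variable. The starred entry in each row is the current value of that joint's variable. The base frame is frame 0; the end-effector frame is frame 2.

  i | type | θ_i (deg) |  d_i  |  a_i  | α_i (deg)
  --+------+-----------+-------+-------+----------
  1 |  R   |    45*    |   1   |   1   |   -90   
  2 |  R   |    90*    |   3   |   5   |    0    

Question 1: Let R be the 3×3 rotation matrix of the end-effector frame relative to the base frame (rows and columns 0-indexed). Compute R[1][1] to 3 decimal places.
-0.707

End-effector y-axis (col 1 of R) = (-0.7071,-0.7071,-0.0000)
R[1][1] = -0.7071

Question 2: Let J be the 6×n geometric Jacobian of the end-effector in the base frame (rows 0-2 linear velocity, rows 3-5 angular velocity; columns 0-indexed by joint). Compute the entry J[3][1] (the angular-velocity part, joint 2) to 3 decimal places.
axis z_1 = (-0.7071,0.7071,0.0000); lever o_n−o_1 = (-2.1213,2.1213,-5.0000)
cross product → J_v[:, 1] = (-3.5355,-3.5355,-0.0000)
J_ω[:, 1] = z_1
entry J[3][1] = -0.7071

-0.707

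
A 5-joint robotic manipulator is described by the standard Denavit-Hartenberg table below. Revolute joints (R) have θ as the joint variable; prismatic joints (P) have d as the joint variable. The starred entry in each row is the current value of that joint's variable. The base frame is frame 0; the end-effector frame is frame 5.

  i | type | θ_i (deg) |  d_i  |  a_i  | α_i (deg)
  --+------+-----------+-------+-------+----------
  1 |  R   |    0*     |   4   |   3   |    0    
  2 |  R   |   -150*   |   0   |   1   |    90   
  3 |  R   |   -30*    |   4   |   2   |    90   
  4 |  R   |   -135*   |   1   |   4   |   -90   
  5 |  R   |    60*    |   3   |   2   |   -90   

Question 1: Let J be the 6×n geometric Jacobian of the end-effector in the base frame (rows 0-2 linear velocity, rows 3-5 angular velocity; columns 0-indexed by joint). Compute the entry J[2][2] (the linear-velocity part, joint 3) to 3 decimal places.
0.873

axis z_2 = (-0.5000,0.8660,0.0000); lever o_n−o_2 = (0.0721,-1.8715,0.3411)
cross product → J_v[:, 2] = (0.2954,0.1705,0.8733)
J_ω[:, 2] = z_2
entry J[2][2] = 0.8733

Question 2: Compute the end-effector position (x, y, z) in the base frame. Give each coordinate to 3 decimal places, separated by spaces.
after link 1: o_1 = (3.0000, 0.0000, 4.0000)
after link 2: o_2 = (2.1340, -0.5000, 4.0000)
after link 3: o_3 = (-1.3660, 2.0981, 3.0000)
after link 4: o_4 = (2.6025, 1.1233, 3.5482)
after link 5: o_5 = (2.2061, -2.3715, 4.3411)

2.206 -2.372 4.341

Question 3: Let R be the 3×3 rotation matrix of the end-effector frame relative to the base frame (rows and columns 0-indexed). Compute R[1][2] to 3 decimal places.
End-effector z-axis (col 2 of R) = (-0.9820,0.1402,0.1268)
R[1][2] = 0.1402

0.140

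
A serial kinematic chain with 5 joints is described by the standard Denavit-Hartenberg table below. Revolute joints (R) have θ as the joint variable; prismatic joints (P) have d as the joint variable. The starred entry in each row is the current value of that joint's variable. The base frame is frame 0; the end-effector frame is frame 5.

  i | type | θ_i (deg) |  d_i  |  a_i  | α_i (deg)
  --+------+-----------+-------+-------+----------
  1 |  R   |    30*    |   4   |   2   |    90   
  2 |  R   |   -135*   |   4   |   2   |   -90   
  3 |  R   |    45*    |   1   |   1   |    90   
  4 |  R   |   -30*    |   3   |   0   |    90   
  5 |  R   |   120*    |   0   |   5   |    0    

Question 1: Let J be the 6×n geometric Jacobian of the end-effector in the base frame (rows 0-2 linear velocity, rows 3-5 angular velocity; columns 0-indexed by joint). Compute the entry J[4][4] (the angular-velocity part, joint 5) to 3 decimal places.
axis z_4 = (-0.1370,-0.4874,0.8624); lever o_n−o_4 = (2.1244,-4.0768,-1.9664)
cross product → J_v[:, 4] = (4.4741,1.5625,1.5941)
J_ω[:, 4] = z_4
entry J[4][4] = -0.4874

-0.487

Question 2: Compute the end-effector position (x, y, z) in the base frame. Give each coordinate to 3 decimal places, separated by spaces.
4.219 -9.119 -2.088

after link 1: o_1 = (1.7321, 1.0000, 4.0000)
after link 2: o_2 = (2.5073, -3.1712, 2.5858)
after link 3: o_3 = (2.3331, -2.4553, 1.3787)
after link 4: o_4 = (2.0947, -5.0424, -0.1213)
after link 5: o_5 = (4.2191, -9.1192, -2.0877)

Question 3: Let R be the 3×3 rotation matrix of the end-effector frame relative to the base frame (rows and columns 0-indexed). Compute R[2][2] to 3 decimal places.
End-effector z-axis (col 2 of R) = (-0.1370,-0.4874,0.8624)
R[2][2] = 0.8624

0.862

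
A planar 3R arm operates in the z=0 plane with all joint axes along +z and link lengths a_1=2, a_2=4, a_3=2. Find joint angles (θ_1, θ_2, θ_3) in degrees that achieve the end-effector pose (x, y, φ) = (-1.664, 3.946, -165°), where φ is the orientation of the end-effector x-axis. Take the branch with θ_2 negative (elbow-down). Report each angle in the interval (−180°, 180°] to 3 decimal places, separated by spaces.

wrist centre = target − a_3·(cos φ, sin φ) = (0.2679, 4.4636)
cos θ_2 = (19.9958−2²−4²)/(2·2·4) = -0.0003; θ_2 = -90.0150° (elbow-down)
β = atan2(4.4636,0.2679) = 86.5659°; ψ = atan2(-4.0000,1.9990) = -63.4470°
θ_1 = β − ψ = 150.0129°
θ_3 = φ − θ_1 − θ_2 = 135.0021° (wrapped to (-180°,180°])

150.013 -90.015 135.002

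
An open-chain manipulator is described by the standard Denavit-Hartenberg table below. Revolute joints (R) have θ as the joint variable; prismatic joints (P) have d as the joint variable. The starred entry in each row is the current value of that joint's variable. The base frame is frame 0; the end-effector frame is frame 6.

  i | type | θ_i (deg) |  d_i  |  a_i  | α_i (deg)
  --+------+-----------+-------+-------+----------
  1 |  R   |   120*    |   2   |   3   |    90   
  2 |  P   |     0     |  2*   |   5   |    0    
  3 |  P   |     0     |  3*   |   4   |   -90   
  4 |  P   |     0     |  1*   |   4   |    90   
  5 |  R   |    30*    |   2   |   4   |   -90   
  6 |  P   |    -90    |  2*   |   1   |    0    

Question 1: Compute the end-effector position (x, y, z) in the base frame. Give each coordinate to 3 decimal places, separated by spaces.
-2.304 19.990 6.732

after link 1: o_1 = (-1.5000, 2.5981, 2.0000)
after link 2: o_2 = (-2.2679, 7.9282, 2.0000)
after link 3: o_3 = (-1.6699, 12.8923, 2.0000)
after link 4: o_4 = (-3.6699, 16.3564, 3.0000)
after link 5: o_5 = (-3.6699, 20.3564, 5.0000)
after link 6: o_6 = (-2.3038, 19.9904, 6.7321)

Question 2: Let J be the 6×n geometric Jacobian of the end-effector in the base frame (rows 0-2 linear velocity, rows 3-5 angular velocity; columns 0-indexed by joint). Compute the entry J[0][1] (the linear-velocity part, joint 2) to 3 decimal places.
0.866

prismatic axis z_1 = (0.8660,0.5000,0.0000)
J_v[:, 1] = z_1; J_ω[:, 1] = (0,0,0)
entry J[0][1] = 0.8660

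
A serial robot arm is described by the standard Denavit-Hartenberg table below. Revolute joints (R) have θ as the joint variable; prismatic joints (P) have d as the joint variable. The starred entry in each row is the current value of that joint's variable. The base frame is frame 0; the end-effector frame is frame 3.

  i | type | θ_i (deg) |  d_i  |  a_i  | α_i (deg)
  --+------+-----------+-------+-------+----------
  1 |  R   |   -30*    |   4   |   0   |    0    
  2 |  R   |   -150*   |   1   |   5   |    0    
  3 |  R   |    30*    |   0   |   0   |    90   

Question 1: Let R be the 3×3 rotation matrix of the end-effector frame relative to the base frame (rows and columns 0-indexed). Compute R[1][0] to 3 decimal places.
End-effector x-axis (col 0 of R) = (-0.8660,-0.5000,0.0000)
R[1][0] = -0.5000

-0.500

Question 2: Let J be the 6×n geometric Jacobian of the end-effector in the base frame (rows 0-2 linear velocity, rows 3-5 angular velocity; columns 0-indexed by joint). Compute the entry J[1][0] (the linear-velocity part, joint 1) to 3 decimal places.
axis z_0 = ẑ; lever o_n−o_0 = (-5.0000,0.0000,5.0000)
cross product → J_v[:, 0] = (0.0000,-5.0000,0.0000)
J_ω[:, 0] = z_0
entry J[1][0] = -5.0000

-5.000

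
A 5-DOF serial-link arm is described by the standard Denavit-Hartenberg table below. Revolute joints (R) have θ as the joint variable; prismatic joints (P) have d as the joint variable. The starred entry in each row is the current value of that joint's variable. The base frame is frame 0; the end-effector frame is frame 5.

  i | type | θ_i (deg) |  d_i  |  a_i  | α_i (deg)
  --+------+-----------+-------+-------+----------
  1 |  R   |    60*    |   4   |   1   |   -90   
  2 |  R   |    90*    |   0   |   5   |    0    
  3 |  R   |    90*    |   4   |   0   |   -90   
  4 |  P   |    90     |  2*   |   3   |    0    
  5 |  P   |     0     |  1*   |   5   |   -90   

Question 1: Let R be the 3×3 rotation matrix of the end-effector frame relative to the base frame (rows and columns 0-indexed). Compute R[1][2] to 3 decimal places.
0.866

End-effector z-axis (col 2 of R) = (0.5000,0.8660,0.0000)
R[1][2] = 0.8660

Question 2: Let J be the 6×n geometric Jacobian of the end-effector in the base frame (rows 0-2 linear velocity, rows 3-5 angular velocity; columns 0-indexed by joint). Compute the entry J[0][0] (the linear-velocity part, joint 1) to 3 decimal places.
1.134

axis z_0 = ẑ; lever o_n−o_0 = (3.9641,-1.1340,2.0000)
cross product → J_v[:, 0] = (1.1340,3.9641,-0.0000)
J_ω[:, 0] = z_0
entry J[0][0] = 1.1340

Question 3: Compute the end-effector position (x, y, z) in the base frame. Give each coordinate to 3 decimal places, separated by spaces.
after link 1: o_1 = (0.5000, 0.8660, 4.0000)
after link 2: o_2 = (0.5000, 0.8660, -1.0000)
after link 3: o_3 = (-2.9641, 2.8660, -1.0000)
after link 4: o_4 = (-0.3660, 1.3660, 1.0000)
after link 5: o_5 = (3.9641, -1.1340, 2.0000)

3.964 -1.134 2.000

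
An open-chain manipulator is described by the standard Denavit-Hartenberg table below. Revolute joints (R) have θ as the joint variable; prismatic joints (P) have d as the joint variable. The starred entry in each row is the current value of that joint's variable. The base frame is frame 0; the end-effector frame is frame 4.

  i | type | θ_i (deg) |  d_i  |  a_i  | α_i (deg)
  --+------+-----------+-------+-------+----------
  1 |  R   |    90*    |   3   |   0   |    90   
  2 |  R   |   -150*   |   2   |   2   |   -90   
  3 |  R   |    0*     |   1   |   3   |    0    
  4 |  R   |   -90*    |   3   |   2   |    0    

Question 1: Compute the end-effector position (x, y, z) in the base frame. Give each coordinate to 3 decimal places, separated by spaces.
4.000 -2.330 -2.964

after link 1: o_1 = (0.0000, 0.0000, 3.0000)
after link 2: o_2 = (2.0000, -1.7321, 2.0000)
after link 3: o_3 = (2.0000, -3.8301, -0.3660)
after link 4: o_4 = (4.0000, -2.3301, -2.9641)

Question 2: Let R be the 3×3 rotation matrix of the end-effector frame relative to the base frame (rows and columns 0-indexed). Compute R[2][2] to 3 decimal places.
End-effector z-axis (col 2 of R) = (0.0000,0.5000,-0.8660)
R[2][2] = -0.8660

-0.866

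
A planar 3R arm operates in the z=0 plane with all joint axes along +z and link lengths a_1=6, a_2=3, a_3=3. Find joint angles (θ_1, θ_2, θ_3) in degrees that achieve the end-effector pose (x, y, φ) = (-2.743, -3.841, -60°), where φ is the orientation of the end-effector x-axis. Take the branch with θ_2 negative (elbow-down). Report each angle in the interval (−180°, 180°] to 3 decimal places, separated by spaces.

-134.996 -134.992 -150.012

wrist centre = target − a_3·(cos φ, sin φ) = (-4.2430, -1.2429)
cos θ_2 = (19.5479−6²−3²)/(2·6·3) = -0.7070; θ_2 = -134.9916° (elbow-down)
β = atan2(-1.2429,-4.2430) = -163.6728°; ψ = atan2(-2.1216,3.8790) = -28.6767°
θ_1 = β − ψ = -134.9962°
θ_3 = φ − θ_1 − θ_2 = -150.0123° (wrapped to (-180°,180°])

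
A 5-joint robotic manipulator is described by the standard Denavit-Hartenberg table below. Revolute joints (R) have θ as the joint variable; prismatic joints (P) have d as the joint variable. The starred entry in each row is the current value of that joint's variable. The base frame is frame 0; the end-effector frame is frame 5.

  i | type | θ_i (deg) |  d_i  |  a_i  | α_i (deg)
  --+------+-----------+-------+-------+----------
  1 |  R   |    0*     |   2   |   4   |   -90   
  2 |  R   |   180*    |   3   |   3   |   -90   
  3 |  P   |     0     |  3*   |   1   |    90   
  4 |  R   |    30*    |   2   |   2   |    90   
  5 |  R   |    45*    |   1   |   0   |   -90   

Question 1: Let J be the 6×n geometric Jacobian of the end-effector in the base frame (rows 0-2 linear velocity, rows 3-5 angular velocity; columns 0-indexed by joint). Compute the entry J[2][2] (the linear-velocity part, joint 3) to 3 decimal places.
prismatic axis z_2 = (-0.0000,0.0000,1.0000)
J_v[:, 2] = z_2; J_ω[:, 2] = (0,0,0)
entry J[2][2] = 1.0000

1.000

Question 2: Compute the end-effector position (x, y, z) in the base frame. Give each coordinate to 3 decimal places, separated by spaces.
after link 1: o_1 = (4.0000, 0.0000, 2.0000)
after link 2: o_2 = (1.0000, 3.0000, 2.0000)
after link 3: o_3 = (-0.0000, 3.0000, 5.0000)
after link 4: o_4 = (-1.7321, 5.0000, 6.0000)
after link 5: o_5 = (-2.2321, 5.0000, 5.1340)

-2.232 5.000 5.134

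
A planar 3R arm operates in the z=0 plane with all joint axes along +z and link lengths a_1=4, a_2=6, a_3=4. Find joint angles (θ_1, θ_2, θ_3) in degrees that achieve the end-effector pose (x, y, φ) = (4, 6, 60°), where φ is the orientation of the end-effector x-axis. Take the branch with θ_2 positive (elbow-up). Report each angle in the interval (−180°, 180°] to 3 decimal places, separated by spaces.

wrist centre = target − a_3·(cos φ, sin φ) = (2.0000, 2.5359)
cos θ_2 = (10.4308−4²−6²)/(2·4·6) = -0.8660; θ_2 = 150.0000° (elbow-up)
β = atan2(2.5359,2.0000) = 51.7380°; ψ = atan2(3.0000,-1.1962) = 111.7380°
θ_1 = β − ψ = -60.0000°
θ_3 = φ − θ_1 − θ_2 = -30.0000° (wrapped to (-180°,180°])

-60.000 150.000 -30.000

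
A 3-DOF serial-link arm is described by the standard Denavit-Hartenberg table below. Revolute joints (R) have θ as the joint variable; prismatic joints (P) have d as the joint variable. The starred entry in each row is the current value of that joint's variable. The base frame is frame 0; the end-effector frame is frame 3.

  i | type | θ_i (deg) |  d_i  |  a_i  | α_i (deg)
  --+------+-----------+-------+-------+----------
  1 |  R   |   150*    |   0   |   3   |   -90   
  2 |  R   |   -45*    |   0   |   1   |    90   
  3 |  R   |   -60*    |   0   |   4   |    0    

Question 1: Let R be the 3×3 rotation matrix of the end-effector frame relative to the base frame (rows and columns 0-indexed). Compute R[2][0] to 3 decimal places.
End-effector x-axis (col 0 of R) = (0.1268,0.9268,0.3536)
R[2][0] = 0.3536

0.354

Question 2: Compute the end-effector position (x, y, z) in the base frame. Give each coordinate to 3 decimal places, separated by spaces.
-2.703 5.561 2.121

after link 1: o_1 = (-2.5981, 1.5000, 0.0000)
after link 2: o_2 = (-3.2104, 1.8536, 0.7071)
after link 3: o_3 = (-2.7031, 5.5607, 2.1213)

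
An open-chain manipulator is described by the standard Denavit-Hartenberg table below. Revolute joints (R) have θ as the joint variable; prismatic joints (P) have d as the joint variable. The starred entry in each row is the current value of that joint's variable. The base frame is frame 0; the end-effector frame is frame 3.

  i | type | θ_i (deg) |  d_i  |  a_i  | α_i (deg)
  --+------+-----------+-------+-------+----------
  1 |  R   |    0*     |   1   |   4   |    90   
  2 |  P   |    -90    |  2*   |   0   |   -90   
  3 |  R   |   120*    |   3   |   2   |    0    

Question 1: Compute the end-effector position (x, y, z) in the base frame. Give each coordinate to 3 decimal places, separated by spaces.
7.000 -0.268 2.000

after link 1: o_1 = (4.0000, 0.0000, 1.0000)
after link 2: o_2 = (4.0000, -2.0000, 1.0000)
after link 3: o_3 = (7.0000, -0.2679, 2.0000)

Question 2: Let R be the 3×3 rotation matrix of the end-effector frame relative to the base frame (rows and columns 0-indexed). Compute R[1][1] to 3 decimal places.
-0.500

End-effector y-axis (col 1 of R) = (-0.0000,-0.5000,0.8660)
R[1][1] = -0.5000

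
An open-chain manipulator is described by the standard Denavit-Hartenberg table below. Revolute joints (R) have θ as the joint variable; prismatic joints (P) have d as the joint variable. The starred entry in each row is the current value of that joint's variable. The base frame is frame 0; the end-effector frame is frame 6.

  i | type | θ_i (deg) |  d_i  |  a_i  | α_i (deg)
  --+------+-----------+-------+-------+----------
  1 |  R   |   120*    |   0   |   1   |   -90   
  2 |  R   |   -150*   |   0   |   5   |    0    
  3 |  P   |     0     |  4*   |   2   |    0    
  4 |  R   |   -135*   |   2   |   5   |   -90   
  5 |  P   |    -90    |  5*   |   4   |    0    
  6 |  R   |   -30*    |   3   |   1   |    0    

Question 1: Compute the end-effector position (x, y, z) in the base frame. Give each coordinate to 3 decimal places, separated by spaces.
after link 1: o_1 = (-0.5000, 0.8660, 0.0000)
after link 2: o_2 = (1.6651, -2.8840, 2.5000)
after link 3: o_3 = (-0.9330, -6.3840, 3.5000)
after link 4: o_4 = (-3.3121, -6.2633, -1.3296)
after link 5: o_5 = (-4.3614, -12.4458, -2.6237)
after link 6: o_6 = (-3.5978, -15.5005, -2.9172)

-3.598 -15.500 -2.917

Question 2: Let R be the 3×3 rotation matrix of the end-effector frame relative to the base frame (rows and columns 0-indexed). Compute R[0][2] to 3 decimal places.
0.483

End-effector z-axis (col 2 of R) = (0.4830,-0.8365,-0.2588)
R[0][2] = 0.4830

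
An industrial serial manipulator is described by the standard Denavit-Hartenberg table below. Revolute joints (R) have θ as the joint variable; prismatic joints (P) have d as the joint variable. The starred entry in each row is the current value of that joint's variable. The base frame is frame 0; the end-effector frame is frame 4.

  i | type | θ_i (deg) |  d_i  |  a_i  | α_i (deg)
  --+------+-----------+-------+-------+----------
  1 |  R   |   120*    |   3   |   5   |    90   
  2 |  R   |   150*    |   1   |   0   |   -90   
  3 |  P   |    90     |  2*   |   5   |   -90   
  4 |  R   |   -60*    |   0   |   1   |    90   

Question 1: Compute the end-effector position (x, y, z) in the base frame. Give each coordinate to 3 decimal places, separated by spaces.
after link 1: o_1 = (-2.5000, 4.3301, 3.0000)
after link 2: o_2 = (-1.6340, 4.8301, 3.0000)
after link 3: o_3 = (-5.4641, 1.4641, 1.2679)
after link 4: o_4 = (-5.6806, 0.8391, 0.5179)

-5.681 0.839 0.518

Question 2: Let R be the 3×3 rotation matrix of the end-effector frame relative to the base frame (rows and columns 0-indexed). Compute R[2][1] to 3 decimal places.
-0.500

End-effector y-axis (col 1 of R) = (-0.4330,0.7500,-0.5000)
R[2][1] = -0.5000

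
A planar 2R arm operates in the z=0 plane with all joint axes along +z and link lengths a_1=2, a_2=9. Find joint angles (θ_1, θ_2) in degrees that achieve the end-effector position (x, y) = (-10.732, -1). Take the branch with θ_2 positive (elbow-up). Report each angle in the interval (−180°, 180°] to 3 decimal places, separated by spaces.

cos θ_2 = (116.1758−2²−9²)/(2·2·9) = 0.8660; θ_2 = 30.0035° (elbow-up)
β = atan2(-1.0000,-10.7320) = -174.6766°; ψ = atan2(4.5005,9.7940) = 24.6795°
θ_1 = β − ψ = -199.3561°

160.644 30.003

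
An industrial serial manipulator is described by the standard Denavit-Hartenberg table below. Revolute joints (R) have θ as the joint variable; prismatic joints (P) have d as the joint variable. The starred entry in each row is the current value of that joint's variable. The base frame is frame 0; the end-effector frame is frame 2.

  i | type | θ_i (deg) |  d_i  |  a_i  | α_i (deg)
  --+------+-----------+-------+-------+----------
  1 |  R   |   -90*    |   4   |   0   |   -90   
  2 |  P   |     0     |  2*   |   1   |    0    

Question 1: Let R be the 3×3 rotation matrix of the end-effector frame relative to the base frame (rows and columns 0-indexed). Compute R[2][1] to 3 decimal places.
-1.000

End-effector y-axis (col 1 of R) = (0.0000,0.0000,-1.0000)
R[2][1] = -1.0000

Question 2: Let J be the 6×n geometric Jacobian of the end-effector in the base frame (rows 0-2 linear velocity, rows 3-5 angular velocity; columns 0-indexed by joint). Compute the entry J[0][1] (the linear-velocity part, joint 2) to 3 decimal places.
prismatic axis z_1 = (1.0000,0.0000,0.0000)
J_v[:, 1] = z_1; J_ω[:, 1] = (0,0,0)
entry J[0][1] = 1.0000

1.000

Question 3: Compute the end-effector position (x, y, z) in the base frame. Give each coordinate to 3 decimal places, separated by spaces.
2.000 -1.000 4.000

after link 1: o_1 = (0.0000, 0.0000, 4.0000)
after link 2: o_2 = (2.0000, -1.0000, 4.0000)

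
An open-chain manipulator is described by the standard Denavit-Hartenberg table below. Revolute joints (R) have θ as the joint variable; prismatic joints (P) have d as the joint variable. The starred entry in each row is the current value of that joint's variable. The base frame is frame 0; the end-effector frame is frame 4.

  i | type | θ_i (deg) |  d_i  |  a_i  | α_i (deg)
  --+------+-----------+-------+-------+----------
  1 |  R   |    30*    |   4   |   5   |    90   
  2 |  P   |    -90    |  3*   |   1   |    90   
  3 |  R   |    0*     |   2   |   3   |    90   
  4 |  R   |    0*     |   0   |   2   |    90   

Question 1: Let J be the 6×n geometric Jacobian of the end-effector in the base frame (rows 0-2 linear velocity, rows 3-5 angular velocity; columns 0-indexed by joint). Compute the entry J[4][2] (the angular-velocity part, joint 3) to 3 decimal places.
axis z_2 = (-0.8660,-0.5000,-0.0000); lever o_n−o_2 = (-1.7321,-1.0000,-5.0000)
cross product → J_v[:, 2] = (2.5000,-4.3301,0.0000)
J_ω[:, 2] = z_2
entry J[4][2] = -0.5000

-0.500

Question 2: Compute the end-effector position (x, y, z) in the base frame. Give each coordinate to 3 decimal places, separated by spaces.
4.098 -1.098 -2.000

after link 1: o_1 = (4.3301, 2.5000, 4.0000)
after link 2: o_2 = (5.8301, -0.0981, 3.0000)
after link 3: o_3 = (4.0981, -1.0981, -0.0000)
after link 4: o_4 = (4.0981, -1.0981, -2.0000)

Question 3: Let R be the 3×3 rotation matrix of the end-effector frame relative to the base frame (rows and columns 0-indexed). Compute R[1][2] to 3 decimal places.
0.500

End-effector z-axis (col 2 of R) = (0.8660,0.5000,0.0000)
R[1][2] = 0.5000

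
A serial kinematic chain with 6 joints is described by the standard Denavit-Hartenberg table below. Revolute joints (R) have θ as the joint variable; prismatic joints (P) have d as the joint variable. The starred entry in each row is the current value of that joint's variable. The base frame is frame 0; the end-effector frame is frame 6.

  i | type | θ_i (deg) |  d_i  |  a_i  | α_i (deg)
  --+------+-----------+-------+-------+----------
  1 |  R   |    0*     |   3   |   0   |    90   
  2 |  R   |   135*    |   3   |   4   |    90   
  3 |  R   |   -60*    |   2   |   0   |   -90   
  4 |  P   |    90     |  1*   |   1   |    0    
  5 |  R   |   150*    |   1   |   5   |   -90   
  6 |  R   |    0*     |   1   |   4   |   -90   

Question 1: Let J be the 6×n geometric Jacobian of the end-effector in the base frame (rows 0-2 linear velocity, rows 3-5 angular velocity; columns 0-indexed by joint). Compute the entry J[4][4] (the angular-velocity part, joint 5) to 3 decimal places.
axis z_4 = (-0.6124,-0.5000,0.6124); lever o_n−o_4 = (6.5373,-3.6471,5.1925)
cross product → J_v[:, 4] = (-0.3628,7.1830,5.5021)
J_ω[:, 4] = z_4
entry J[4][4] = -0.5000

-0.500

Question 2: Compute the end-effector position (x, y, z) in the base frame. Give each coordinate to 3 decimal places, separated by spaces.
3.804 -7.147 12.340

after link 1: o_1 = (0.0000, 0.0000, 3.0000)
after link 2: o_2 = (-2.8284, -3.0000, 5.8284)
after link 3: o_3 = (-1.4142, -3.0000, 7.2426)
after link 4: o_4 = (-2.7337, -3.5000, 7.1479)
after link 5: o_5 = (0.5997, -6.1651, 9.9383)
after link 6: o_6 = (3.8036, -7.1471, 12.3404)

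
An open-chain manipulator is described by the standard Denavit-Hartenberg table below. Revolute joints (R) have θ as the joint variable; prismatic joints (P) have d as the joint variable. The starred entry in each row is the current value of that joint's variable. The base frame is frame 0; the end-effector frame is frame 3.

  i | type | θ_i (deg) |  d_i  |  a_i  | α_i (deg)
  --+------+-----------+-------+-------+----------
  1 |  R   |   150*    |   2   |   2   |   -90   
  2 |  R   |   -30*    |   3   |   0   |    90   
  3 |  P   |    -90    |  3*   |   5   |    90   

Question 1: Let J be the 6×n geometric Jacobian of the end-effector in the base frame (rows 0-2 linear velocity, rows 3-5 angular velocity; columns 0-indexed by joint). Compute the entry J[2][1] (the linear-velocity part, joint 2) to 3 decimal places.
axis z_1 = (-0.5000,-0.8660,0.0000); lever o_n−o_1 = (2.2990,0.9821,2.5981)
cross product → J_v[:, 1] = (-2.2500,1.2990,1.5000)
J_ω[:, 1] = z_1
entry J[2][1] = 1.5000

1.500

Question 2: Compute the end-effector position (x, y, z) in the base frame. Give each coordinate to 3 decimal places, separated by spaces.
0.567 1.982 4.598

after link 1: o_1 = (-1.7321, 1.0000, 2.0000)
after link 2: o_2 = (-3.2321, -1.5981, 2.0000)
after link 3: o_3 = (0.5670, 1.9821, 4.5981)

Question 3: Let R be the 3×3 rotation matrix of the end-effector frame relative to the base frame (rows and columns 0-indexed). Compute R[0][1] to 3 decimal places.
0.433

End-effector y-axis (col 1 of R) = (0.4330,-0.2500,0.8660)
R[0][1] = 0.4330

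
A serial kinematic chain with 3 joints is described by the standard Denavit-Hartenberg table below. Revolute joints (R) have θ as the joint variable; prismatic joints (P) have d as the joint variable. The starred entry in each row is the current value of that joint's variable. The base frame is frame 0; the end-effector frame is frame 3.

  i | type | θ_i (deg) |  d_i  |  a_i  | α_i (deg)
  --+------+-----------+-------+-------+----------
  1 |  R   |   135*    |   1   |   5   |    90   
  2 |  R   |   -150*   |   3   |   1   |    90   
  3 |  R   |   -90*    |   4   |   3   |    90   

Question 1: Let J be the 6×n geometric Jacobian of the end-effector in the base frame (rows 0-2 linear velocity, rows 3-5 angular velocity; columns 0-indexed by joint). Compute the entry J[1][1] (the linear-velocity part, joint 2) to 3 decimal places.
-2.096

axis z_1 = (0.7071,0.7071,0.0000); lever o_n−o_1 = (2.0266,-2.0266,2.9641)
cross product → J_v[:, 1] = (2.0959,-2.0959,-2.8660)
J_ω[:, 1] = z_1
entry J[1][1] = -2.0959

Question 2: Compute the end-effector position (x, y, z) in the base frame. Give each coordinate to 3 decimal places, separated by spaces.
after link 1: o_1 = (-3.5355, 3.5355, 1.0000)
after link 2: o_2 = (-0.8018, 5.0445, 0.5000)
after link 3: o_3 = (-1.5089, 1.5089, 3.9641)

-1.509 1.509 3.964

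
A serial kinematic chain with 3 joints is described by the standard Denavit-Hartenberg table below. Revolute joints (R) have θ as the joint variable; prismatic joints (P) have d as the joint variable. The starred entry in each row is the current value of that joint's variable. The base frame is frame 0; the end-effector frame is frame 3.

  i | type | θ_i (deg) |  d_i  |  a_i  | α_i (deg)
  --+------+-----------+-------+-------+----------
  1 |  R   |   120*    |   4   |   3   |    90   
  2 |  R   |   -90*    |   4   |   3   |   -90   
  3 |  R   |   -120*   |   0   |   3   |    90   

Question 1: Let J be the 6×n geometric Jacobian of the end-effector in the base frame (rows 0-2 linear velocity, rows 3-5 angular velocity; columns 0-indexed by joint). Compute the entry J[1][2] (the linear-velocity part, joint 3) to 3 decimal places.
axis z_2 = (-0.5000,0.8660,0.0000); lever o_n−o_2 = (2.2500,1.2990,1.5000)
cross product → J_v[:, 2] = (1.2990,0.7500,-2.5981)
J_ω[:, 2] = z_2
entry J[1][2] = 0.7500

0.750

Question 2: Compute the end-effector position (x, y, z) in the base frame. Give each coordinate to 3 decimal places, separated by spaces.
4.214 5.897 2.500

after link 1: o_1 = (-1.5000, 2.5981, 4.0000)
after link 2: o_2 = (1.9641, 4.5981, 1.0000)
after link 3: o_3 = (4.2141, 5.8971, 2.5000)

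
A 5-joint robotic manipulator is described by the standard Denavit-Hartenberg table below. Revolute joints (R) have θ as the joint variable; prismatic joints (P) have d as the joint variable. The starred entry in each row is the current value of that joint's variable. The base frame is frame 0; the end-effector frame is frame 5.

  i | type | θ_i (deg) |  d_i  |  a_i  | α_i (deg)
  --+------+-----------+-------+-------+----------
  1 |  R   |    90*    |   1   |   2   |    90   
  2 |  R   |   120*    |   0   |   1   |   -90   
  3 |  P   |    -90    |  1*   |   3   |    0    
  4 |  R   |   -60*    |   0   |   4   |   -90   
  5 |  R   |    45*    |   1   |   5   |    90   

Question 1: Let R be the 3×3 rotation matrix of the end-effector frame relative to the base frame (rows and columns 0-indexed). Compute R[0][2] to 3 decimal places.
End-effector z-axis (col 2 of R) = (0.3536,-0.3062,-0.8839)
R[0][2] = 0.3536

0.354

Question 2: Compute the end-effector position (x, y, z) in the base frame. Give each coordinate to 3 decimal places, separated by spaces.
7.634 6.709 -2.085

after link 1: o_1 = (0.0000, 2.0000, 1.0000)
after link 2: o_2 = (0.0000, 1.5000, 1.8660)
after link 3: o_3 = (3.0000, 0.6340, 1.3660)
after link 4: o_4 = (5.0000, 2.3660, -1.6340)
after link 5: o_5 = (7.6338, 6.7088, -2.0848)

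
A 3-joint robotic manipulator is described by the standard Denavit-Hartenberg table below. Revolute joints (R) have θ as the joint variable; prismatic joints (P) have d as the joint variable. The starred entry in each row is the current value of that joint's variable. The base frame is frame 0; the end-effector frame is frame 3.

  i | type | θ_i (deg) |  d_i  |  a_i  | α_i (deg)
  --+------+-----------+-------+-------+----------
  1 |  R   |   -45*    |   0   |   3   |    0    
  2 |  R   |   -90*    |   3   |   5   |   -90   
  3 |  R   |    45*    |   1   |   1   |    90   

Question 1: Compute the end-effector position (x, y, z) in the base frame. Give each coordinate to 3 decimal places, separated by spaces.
-1.207 -6.864 2.293

after link 1: o_1 = (2.1213, -2.1213, 0.0000)
after link 2: o_2 = (-1.4142, -5.6569, 3.0000)
after link 3: o_3 = (-1.2071, -6.8640, 2.2929)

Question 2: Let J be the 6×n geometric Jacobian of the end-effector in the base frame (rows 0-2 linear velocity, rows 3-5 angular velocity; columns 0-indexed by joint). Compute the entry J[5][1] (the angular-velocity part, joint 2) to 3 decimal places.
1.000

axis z_1 = (0.0000,0.0000,1.0000); lever o_n−o_1 = (-3.3284,-4.7426,2.2929)
cross product → J_v[:, 1] = (4.7426,-3.3284,0.0000)
J_ω[:, 1] = z_1
entry J[5][1] = 1.0000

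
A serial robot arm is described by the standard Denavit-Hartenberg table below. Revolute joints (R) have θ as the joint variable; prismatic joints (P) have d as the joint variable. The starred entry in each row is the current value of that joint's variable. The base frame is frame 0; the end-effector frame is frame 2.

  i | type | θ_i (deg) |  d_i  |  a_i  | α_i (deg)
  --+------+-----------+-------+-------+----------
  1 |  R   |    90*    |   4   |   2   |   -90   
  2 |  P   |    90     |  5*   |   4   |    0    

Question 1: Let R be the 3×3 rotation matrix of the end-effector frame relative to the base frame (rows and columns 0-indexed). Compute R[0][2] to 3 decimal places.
End-effector z-axis (col 2 of R) = (-1.0000,0.0000,0.0000)
R[0][2] = -1.0000

-1.000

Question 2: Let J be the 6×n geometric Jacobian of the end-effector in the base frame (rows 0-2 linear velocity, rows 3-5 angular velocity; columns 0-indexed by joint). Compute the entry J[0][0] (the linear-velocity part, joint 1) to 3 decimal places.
axis z_0 = ẑ; lever o_n−o_0 = (-5.0000,2.0000,0.0000)
cross product → J_v[:, 0] = (-2.0000,-5.0000,0.0000)
J_ω[:, 0] = z_0
entry J[0][0] = -2.0000

-2.000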